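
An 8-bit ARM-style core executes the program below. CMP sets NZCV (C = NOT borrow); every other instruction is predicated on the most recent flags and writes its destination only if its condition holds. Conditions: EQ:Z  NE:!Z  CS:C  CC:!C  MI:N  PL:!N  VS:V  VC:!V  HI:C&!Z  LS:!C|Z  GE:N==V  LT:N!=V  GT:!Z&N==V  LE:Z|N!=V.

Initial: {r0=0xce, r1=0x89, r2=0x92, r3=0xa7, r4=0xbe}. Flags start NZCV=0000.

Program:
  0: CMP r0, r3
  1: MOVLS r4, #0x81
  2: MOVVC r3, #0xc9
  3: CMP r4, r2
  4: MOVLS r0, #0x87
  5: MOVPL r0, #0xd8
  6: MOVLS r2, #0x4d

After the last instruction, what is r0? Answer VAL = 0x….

0: ✓ CMP  NZCV=0010
1: · MOVLS
2: ✓ MOVVC  r3←0xc9
3: ✓ CMP  NZCV=0010
4: · MOVLS
5: ✓ MOVPL  r0←0xd8
6: · MOVLS

VAL = 0xd8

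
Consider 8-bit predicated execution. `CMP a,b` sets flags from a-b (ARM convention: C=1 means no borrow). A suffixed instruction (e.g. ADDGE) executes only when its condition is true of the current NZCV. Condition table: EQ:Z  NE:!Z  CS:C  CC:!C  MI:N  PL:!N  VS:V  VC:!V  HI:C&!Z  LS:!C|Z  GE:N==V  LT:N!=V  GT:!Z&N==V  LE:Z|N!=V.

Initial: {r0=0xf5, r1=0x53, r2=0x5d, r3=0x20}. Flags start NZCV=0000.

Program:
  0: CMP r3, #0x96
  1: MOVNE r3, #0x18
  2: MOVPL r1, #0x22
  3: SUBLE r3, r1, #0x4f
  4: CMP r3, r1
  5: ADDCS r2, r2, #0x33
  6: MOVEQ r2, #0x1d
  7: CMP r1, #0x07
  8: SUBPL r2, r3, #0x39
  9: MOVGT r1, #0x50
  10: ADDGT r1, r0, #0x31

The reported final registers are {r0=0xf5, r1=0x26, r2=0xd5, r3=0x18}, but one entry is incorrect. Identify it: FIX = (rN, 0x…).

[0] flags=1001 → (cmp)
[1] flags=1001 NE?T → r3=0x18
[2] flags=1001 PL?F → skip
[3] flags=1001 LE?F → skip
[4] flags=1000 → (cmp)
[5] flags=1000 CS?F → skip
[6] flags=1000 EQ?F → skip
[7] flags=0010 → (cmp)
[8] flags=0010 PL?T → r2=0xdf
[9] flags=0010 GT?T → r1=0x50
[10] flags=0010 GT?T → r1=0x26

FIX = (r2, 0xdf)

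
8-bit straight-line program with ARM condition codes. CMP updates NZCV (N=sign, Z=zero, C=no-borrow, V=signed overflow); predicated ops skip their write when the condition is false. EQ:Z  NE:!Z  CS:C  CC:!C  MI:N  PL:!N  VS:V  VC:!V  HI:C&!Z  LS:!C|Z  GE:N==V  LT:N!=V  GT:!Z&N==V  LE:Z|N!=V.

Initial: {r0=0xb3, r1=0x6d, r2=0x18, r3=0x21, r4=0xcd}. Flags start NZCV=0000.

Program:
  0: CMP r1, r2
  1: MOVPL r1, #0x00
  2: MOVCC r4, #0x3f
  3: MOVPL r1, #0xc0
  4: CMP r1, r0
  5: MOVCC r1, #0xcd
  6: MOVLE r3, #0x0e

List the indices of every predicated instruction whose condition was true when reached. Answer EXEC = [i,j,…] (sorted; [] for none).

EXEC = [1,3]

0: ✓ CMP  NZCV=0010
1: ✓ MOVPL  r1←0x00
2: · MOVCC
3: ✓ MOVPL  r1←0xc0
4: ✓ CMP  NZCV=0010
5: · MOVCC
6: · MOVLE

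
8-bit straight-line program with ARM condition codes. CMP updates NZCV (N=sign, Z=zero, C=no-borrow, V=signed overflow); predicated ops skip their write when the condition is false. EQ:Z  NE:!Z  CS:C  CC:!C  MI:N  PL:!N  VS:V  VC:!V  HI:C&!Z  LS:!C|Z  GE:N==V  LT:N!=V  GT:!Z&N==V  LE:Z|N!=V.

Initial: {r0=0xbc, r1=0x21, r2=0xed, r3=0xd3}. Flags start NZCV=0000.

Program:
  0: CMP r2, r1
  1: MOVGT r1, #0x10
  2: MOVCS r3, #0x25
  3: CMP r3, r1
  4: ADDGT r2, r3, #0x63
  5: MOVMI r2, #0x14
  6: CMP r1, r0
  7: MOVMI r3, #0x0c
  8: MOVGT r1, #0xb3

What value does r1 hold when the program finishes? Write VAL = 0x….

0: ✓ CMP  NZCV=1010
1: · MOVGT
2: ✓ MOVCS  r3←0x25
3: ✓ CMP  NZCV=0010
4: ✓ ADDGT  r2←0x88
5: · MOVMI
6: ✓ CMP  NZCV=0000
7: · MOVMI
8: ✓ MOVGT  r1←0xb3

VAL = 0xb3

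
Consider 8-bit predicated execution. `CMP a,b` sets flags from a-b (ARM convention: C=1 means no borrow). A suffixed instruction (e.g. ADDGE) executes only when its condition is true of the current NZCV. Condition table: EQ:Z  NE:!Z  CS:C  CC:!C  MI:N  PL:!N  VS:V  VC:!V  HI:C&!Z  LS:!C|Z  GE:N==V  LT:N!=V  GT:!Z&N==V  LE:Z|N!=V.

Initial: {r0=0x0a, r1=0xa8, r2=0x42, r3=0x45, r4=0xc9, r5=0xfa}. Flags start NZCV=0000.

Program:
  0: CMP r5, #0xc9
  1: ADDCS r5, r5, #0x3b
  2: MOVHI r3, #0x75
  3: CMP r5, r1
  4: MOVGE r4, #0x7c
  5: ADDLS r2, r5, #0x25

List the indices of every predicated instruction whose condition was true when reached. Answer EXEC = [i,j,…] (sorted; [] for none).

0: ✓ CMP  NZCV=0010
1: ✓ ADDCS  r5←0x35
2: ✓ MOVHI  r3←0x75
3: ✓ CMP  NZCV=1001
4: ✓ MOVGE  r4←0x7c
5: ✓ ADDLS  r2←0x5a

EXEC = [1,2,4,5]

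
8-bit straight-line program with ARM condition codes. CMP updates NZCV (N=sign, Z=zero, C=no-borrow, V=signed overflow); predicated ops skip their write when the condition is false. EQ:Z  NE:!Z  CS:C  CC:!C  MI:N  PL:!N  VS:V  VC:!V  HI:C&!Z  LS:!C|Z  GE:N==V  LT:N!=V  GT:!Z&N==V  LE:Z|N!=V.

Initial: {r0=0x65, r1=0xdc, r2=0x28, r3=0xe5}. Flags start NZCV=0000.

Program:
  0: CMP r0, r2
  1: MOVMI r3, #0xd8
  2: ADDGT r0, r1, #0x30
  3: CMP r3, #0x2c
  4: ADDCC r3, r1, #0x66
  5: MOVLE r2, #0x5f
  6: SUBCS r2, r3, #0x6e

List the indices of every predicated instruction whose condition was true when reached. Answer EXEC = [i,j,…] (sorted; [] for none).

EXEC = [2,5,6]

[0] flags=0010 → (cmp)
[1] flags=0010 MI?F → skip
[2] flags=0010 GT?T → r0=0x0c
[3] flags=1010 → (cmp)
[4] flags=1010 CC?F → skip
[5] flags=1010 LE?T → r2=0x5f
[6] flags=1010 CS?T → r2=0x77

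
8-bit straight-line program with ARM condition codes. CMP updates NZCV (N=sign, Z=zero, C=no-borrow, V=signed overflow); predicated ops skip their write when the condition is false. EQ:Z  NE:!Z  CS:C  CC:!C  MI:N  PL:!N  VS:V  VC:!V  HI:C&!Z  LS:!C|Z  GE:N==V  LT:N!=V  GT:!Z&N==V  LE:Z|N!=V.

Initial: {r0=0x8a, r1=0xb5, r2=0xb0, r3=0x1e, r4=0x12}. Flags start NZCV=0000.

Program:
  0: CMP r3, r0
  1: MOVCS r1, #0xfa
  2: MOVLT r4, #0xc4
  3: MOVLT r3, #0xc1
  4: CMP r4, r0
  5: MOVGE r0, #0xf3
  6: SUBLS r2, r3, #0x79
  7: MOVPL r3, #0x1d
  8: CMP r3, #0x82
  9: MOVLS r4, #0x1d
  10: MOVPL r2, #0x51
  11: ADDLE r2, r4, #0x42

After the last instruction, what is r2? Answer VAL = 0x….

VAL = 0xa5

[0] flags=1001 → (cmp)
[1] flags=1001 CS?F → skip
[2] flags=1001 LT?F → skip
[3] flags=1001 LT?F → skip
[4] flags=1001 → (cmp)
[5] flags=1001 GE?T → r0=0xf3
[6] flags=1001 LS?T → r2=0xa5
[7] flags=1001 PL?F → skip
[8] flags=1001 → (cmp)
[9] flags=1001 LS?T → r4=0x1d
[10] flags=1001 PL?F → skip
[11] flags=1001 LE?F → skip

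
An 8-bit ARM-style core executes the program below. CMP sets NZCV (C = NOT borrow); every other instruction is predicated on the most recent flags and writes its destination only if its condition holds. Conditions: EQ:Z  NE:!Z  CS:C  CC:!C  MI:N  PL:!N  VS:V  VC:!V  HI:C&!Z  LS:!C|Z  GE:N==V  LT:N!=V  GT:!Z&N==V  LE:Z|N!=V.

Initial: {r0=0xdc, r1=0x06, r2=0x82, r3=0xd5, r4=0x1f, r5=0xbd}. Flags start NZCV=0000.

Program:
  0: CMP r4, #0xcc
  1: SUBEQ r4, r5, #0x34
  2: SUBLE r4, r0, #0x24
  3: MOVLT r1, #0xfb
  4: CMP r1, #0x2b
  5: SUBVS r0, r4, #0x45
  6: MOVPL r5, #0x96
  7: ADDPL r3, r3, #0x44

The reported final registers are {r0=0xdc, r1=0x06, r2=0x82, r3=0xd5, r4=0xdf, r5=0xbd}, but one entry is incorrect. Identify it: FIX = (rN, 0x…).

0: ✓ CMP  NZCV=0000
1: · SUBEQ
2: · SUBLE
3: · MOVLT
4: ✓ CMP  NZCV=1000
5: · SUBVS
6: · MOVPL
7: · ADDPL

FIX = (r4, 0x1f)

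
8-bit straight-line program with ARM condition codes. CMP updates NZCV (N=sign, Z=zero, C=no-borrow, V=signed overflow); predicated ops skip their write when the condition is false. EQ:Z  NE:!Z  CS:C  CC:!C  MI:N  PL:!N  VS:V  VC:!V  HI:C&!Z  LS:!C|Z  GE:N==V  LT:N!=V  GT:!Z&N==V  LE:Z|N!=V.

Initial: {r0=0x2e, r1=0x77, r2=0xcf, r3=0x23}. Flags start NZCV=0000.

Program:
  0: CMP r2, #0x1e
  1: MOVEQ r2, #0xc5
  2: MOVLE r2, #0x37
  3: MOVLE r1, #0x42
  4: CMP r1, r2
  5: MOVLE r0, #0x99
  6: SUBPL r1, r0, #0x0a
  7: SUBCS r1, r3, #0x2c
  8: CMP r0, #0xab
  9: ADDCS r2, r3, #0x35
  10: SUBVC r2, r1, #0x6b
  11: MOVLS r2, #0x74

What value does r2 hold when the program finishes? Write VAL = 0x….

VAL = 0x74

[0] flags=1010 → (cmp)
[1] flags=1010 EQ?F → skip
[2] flags=1010 LE?T → r2=0x37
[3] flags=1010 LE?T → r1=0x42
[4] flags=0010 → (cmp)
[5] flags=0010 LE?F → skip
[6] flags=0010 PL?T → r1=0x24
[7] flags=0010 CS?T → r1=0xf7
[8] flags=1001 → (cmp)
[9] flags=1001 CS?F → skip
[10] flags=1001 VC?F → skip
[11] flags=1001 LS?T → r2=0x74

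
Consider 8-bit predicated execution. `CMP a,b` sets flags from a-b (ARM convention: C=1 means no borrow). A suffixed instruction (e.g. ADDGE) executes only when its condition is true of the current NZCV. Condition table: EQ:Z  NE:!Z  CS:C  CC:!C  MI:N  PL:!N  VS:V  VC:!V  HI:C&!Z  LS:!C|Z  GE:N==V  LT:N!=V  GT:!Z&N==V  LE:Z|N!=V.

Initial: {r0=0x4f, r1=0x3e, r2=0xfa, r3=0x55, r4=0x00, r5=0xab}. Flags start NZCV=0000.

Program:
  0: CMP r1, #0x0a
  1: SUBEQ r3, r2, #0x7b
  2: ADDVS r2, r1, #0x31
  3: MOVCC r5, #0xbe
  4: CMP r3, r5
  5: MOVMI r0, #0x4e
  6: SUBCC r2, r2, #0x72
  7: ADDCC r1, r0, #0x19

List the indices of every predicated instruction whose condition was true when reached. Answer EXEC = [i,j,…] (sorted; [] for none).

0: ✓ CMP  NZCV=0010
1: · SUBEQ
2: · ADDVS
3: · MOVCC
4: ✓ CMP  NZCV=1001
5: ✓ MOVMI  r0←0x4e
6: ✓ SUBCC  r2←0x88
7: ✓ ADDCC  r1←0x67

EXEC = [5,6,7]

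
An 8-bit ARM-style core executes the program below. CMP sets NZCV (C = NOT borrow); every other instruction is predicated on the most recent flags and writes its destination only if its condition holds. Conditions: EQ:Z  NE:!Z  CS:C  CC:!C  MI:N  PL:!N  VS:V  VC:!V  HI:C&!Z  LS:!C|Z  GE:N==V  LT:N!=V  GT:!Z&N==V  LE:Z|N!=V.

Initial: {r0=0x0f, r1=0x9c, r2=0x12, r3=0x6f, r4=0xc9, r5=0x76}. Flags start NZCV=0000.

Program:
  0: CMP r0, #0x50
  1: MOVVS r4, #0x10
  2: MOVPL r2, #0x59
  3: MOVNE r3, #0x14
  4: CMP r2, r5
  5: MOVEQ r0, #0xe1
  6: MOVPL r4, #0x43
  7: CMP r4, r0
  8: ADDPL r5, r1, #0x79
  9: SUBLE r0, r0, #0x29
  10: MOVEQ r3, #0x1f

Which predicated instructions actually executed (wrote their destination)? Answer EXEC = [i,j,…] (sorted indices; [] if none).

EXEC = [3,9]

0: ✓ CMP  NZCV=1000
1: · MOVVS
2: · MOVPL
3: ✓ MOVNE  r3←0x14
4: ✓ CMP  NZCV=1000
5: · MOVEQ
6: · MOVPL
7: ✓ CMP  NZCV=1010
8: · ADDPL
9: ✓ SUBLE  r0←0xe6
10: · MOVEQ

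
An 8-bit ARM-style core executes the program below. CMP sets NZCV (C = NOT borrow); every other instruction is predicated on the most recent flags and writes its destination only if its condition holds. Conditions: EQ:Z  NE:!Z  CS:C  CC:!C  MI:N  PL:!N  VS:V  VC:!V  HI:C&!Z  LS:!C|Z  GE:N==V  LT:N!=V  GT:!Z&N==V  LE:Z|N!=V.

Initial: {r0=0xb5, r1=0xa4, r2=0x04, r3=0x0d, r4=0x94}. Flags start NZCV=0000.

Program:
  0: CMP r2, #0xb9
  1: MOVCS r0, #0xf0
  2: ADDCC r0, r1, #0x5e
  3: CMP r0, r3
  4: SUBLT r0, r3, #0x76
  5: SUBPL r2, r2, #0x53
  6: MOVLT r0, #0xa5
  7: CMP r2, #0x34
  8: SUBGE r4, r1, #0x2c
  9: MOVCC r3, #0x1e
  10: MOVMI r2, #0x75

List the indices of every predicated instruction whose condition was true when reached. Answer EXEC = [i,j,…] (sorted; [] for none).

0: ✓ CMP  NZCV=0000
1: · MOVCS
2: ✓ ADDCC  r0←0x02
3: ✓ CMP  NZCV=1000
4: ✓ SUBLT  r0←0x97
5: · SUBPL
6: ✓ MOVLT  r0←0xa5
7: ✓ CMP  NZCV=1000
8: · SUBGE
9: ✓ MOVCC  r3←0x1e
10: ✓ MOVMI  r2←0x75

EXEC = [2,4,6,9,10]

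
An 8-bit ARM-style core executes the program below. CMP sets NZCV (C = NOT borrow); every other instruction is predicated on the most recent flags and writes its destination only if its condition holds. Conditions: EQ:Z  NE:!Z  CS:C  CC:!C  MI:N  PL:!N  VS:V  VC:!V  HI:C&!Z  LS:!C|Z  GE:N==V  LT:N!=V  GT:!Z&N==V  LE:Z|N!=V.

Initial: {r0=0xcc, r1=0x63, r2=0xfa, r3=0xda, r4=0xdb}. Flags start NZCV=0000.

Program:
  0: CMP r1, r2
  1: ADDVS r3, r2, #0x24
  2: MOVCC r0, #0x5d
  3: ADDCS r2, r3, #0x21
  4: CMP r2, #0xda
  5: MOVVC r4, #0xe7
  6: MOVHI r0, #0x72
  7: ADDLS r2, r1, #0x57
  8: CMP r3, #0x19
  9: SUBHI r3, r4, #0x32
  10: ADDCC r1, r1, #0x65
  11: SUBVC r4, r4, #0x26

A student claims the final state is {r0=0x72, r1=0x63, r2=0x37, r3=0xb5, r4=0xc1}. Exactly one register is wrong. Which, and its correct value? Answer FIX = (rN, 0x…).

FIX = (r2, 0xfa)

[0] flags=0000 → (cmp)
[1] flags=0000 VS?F → skip
[2] flags=0000 CC?T → r0=0x5d
[3] flags=0000 CS?F → skip
[4] flags=0010 → (cmp)
[5] flags=0010 VC?T → r4=0xe7
[6] flags=0010 HI?T → r0=0x72
[7] flags=0010 LS?F → skip
[8] flags=1010 → (cmp)
[9] flags=1010 HI?T → r3=0xb5
[10] flags=1010 CC?F → skip
[11] flags=1010 VC?T → r4=0xc1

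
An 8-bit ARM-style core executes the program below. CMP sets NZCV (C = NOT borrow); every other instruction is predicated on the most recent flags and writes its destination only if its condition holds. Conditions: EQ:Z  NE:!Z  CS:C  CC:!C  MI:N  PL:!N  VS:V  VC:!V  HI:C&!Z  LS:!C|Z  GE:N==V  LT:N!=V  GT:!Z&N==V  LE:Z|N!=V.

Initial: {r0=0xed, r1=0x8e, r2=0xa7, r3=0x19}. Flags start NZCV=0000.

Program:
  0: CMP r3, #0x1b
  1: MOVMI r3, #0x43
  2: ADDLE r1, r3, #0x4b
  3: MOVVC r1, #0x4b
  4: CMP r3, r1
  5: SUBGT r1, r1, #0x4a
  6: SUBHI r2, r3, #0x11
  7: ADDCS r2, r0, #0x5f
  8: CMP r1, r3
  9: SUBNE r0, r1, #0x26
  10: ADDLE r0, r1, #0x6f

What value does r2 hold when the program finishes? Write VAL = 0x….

VAL = 0xa7

[0] flags=1000 → (cmp)
[1] flags=1000 MI?T → r3=0x43
[2] flags=1000 LE?T → r1=0x8e
[3] flags=1000 VC?T → r1=0x4b
[4] flags=1000 → (cmp)
[5] flags=1000 GT?F → skip
[6] flags=1000 HI?F → skip
[7] flags=1000 CS?F → skip
[8] flags=0010 → (cmp)
[9] flags=0010 NE?T → r0=0x25
[10] flags=0010 LE?F → skip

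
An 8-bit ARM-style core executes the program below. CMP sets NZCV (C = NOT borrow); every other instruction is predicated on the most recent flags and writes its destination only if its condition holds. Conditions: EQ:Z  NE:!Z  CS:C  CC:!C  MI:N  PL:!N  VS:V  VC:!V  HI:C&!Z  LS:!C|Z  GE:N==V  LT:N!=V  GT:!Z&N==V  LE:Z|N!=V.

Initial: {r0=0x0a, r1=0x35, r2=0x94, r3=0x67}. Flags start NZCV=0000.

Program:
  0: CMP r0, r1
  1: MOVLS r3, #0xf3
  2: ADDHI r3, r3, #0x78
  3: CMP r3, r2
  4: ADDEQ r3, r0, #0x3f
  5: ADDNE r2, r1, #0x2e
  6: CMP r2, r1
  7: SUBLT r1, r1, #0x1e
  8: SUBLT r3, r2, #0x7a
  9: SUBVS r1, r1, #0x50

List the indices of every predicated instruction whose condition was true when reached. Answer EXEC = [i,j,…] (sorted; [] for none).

EXEC = [1,5]

0: ✓ CMP  NZCV=1000
1: ✓ MOVLS  r3←0xf3
2: · ADDHI
3: ✓ CMP  NZCV=0010
4: · ADDEQ
5: ✓ ADDNE  r2←0x63
6: ✓ CMP  NZCV=0010
7: · SUBLT
8: · SUBLT
9: · SUBVS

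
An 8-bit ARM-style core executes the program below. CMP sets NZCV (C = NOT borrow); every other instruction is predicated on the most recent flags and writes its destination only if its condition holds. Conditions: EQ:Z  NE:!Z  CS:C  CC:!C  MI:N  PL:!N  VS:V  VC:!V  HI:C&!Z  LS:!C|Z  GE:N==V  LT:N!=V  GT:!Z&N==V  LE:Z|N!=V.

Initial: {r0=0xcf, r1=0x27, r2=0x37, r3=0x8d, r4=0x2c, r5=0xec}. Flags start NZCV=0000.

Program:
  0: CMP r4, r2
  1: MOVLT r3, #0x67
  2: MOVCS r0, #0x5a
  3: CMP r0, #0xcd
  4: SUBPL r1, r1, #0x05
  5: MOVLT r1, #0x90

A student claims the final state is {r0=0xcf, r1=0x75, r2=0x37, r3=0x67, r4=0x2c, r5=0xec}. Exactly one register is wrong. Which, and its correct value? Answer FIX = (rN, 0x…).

0: ✓ CMP  NZCV=1000
1: ✓ MOVLT  r3←0x67
2: · MOVCS
3: ✓ CMP  NZCV=0010
4: ✓ SUBPL  r1←0x22
5: · MOVLT

FIX = (r1, 0x22)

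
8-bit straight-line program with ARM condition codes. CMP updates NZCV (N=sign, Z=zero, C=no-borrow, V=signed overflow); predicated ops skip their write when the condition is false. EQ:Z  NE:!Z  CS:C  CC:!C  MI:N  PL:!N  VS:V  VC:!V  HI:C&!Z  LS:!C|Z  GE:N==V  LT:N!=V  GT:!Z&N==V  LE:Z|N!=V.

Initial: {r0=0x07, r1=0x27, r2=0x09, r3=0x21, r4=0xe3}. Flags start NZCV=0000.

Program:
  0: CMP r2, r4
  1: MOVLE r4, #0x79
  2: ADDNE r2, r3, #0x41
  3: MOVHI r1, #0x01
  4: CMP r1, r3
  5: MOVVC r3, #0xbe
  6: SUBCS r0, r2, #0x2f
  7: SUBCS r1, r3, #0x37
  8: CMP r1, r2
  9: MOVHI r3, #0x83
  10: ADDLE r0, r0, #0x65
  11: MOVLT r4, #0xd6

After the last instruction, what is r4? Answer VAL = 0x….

0: ✓ CMP  NZCV=0000
1: · MOVLE
2: ✓ ADDNE  r2←0x62
3: · MOVHI
4: ✓ CMP  NZCV=0010
5: ✓ MOVVC  r3←0xbe
6: ✓ SUBCS  r0←0x33
7: ✓ SUBCS  r1←0x87
8: ✓ CMP  NZCV=0011
9: ✓ MOVHI  r3←0x83
10: ✓ ADDLE  r0←0x98
11: ✓ MOVLT  r4←0xd6

VAL = 0xd6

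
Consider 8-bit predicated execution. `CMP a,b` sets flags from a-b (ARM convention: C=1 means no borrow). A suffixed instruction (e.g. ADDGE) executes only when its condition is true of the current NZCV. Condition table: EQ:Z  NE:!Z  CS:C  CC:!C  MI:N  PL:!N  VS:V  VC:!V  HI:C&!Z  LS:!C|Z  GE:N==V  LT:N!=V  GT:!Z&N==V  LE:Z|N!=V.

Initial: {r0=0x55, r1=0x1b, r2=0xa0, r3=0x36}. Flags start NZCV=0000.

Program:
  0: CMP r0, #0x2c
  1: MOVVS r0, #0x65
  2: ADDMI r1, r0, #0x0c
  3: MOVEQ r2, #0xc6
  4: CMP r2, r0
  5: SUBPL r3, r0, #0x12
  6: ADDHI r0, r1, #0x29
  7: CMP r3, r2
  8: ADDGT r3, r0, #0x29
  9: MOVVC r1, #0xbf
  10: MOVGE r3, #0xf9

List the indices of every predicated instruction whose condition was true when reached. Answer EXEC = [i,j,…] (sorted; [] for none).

0: ✓ CMP  NZCV=0010
1: · MOVVS
2: · ADDMI
3: · MOVEQ
4: ✓ CMP  NZCV=0011
5: ✓ SUBPL  r3←0x43
6: ✓ ADDHI  r0←0x44
7: ✓ CMP  NZCV=1001
8: ✓ ADDGT  r3←0x6d
9: · MOVVC
10: ✓ MOVGE  r3←0xf9

EXEC = [5,6,8,10]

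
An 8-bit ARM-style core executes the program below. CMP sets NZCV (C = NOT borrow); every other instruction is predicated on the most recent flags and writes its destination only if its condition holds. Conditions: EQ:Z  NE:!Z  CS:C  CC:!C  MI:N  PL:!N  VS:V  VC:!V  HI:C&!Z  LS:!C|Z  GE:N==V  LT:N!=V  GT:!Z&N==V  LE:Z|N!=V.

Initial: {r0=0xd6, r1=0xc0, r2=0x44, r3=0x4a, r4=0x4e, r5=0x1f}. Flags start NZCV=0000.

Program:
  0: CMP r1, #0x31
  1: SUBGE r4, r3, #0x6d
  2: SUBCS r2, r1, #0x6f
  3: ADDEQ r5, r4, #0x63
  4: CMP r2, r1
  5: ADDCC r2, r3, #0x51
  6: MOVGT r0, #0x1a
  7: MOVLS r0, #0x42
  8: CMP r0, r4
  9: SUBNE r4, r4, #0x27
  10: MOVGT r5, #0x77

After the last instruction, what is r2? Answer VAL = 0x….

0: ✓ CMP  NZCV=1010
1: · SUBGE
2: ✓ SUBCS  r2←0x51
3: · ADDEQ
4: ✓ CMP  NZCV=1001
5: ✓ ADDCC  r2←0x9b
6: ✓ MOVGT  r0←0x1a
7: ✓ MOVLS  r0←0x42
8: ✓ CMP  NZCV=1000
9: ✓ SUBNE  r4←0x27
10: · MOVGT

VAL = 0x9b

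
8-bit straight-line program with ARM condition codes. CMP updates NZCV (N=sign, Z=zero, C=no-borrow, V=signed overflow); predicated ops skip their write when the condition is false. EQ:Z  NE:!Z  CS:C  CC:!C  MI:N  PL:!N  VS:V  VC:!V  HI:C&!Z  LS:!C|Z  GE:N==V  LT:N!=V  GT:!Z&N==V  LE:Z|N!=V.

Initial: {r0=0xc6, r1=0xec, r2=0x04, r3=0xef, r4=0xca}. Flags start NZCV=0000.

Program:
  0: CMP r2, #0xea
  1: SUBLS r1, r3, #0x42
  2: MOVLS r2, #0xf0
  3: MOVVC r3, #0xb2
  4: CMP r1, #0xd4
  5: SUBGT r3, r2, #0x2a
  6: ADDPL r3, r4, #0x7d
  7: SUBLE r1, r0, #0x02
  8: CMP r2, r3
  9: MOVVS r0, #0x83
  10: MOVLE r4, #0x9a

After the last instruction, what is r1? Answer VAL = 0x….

VAL = 0xc4

0: ✓ CMP  NZCV=0000
1: ✓ SUBLS  r1←0xad
2: ✓ MOVLS  r2←0xf0
3: ✓ MOVVC  r3←0xb2
4: ✓ CMP  NZCV=1000
5: · SUBGT
6: · ADDPL
7: ✓ SUBLE  r1←0xc4
8: ✓ CMP  NZCV=0010
9: · MOVVS
10: · MOVLE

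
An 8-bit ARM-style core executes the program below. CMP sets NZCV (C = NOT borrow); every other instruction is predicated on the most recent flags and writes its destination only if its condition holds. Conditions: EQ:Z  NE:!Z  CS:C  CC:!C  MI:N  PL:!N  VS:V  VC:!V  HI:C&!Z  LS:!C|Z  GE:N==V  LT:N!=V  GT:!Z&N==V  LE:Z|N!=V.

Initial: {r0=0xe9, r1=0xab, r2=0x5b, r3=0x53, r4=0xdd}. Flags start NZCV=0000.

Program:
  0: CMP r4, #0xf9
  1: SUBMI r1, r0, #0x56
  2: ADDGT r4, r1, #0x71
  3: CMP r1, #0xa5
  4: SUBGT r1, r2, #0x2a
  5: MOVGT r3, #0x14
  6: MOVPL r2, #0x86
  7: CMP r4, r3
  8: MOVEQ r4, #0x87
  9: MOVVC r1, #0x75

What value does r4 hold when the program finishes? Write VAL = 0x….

VAL = 0xdd

[0] flags=1000 → (cmp)
[1] flags=1000 MI?T → r1=0x93
[2] flags=1000 GT?F → skip
[3] flags=1000 → (cmp)
[4] flags=1000 GT?F → skip
[5] flags=1000 GT?F → skip
[6] flags=1000 PL?F → skip
[7] flags=1010 → (cmp)
[8] flags=1010 EQ?F → skip
[9] flags=1010 VC?T → r1=0x75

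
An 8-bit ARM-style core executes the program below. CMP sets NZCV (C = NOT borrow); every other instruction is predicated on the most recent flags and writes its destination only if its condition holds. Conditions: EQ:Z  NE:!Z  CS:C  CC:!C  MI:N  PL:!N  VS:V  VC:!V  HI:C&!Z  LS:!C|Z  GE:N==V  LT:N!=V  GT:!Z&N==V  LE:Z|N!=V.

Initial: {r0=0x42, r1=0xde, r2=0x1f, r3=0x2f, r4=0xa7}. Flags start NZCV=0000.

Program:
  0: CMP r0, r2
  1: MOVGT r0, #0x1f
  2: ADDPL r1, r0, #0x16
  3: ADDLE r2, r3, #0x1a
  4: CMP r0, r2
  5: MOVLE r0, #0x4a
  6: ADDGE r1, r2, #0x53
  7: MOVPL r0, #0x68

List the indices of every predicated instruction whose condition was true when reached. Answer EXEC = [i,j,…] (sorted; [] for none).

0: ✓ CMP  NZCV=0010
1: ✓ MOVGT  r0←0x1f
2: ✓ ADDPL  r1←0x35
3: · ADDLE
4: ✓ CMP  NZCV=0110
5: ✓ MOVLE  r0←0x4a
6: ✓ ADDGE  r1←0x72
7: ✓ MOVPL  r0←0x68

EXEC = [1,2,5,6,7]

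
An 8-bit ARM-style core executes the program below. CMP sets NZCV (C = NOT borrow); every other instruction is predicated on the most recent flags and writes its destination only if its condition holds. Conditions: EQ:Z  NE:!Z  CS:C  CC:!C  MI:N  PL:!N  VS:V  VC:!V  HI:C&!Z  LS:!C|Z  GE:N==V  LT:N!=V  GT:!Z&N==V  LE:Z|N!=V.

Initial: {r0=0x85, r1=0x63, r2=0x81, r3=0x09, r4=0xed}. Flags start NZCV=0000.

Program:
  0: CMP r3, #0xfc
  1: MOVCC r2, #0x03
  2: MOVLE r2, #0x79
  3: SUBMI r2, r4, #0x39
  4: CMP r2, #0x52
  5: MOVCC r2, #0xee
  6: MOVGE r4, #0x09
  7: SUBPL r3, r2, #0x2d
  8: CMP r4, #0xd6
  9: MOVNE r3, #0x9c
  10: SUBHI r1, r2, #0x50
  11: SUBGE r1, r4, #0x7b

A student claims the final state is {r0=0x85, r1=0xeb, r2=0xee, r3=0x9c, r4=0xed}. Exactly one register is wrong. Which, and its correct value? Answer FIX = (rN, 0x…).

FIX = (r1, 0x72)

0: ✓ CMP  NZCV=0000
1: ✓ MOVCC  r2←0x03
2: · MOVLE
3: · SUBMI
4: ✓ CMP  NZCV=1000
5: ✓ MOVCC  r2←0xee
6: · MOVGE
7: · SUBPL
8: ✓ CMP  NZCV=0010
9: ✓ MOVNE  r3←0x9c
10: ✓ SUBHI  r1←0x9e
11: ✓ SUBGE  r1←0x72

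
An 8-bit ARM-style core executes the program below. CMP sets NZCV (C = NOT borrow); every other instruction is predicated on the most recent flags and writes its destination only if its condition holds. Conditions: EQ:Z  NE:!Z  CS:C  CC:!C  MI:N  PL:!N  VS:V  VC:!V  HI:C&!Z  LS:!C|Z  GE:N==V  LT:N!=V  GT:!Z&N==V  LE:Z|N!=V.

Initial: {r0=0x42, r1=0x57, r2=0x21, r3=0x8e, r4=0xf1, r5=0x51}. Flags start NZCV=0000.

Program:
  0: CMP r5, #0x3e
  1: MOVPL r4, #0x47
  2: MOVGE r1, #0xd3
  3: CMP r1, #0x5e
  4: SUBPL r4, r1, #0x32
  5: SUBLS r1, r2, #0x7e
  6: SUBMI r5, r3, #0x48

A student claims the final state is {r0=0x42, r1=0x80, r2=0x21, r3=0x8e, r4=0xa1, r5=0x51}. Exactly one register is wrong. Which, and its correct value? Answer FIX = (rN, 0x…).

[0] flags=0010 → (cmp)
[1] flags=0010 PL?T → r4=0x47
[2] flags=0010 GE?T → r1=0xd3
[3] flags=0011 → (cmp)
[4] flags=0011 PL?T → r4=0xa1
[5] flags=0011 LS?F → skip
[6] flags=0011 MI?F → skip

FIX = (r1, 0xd3)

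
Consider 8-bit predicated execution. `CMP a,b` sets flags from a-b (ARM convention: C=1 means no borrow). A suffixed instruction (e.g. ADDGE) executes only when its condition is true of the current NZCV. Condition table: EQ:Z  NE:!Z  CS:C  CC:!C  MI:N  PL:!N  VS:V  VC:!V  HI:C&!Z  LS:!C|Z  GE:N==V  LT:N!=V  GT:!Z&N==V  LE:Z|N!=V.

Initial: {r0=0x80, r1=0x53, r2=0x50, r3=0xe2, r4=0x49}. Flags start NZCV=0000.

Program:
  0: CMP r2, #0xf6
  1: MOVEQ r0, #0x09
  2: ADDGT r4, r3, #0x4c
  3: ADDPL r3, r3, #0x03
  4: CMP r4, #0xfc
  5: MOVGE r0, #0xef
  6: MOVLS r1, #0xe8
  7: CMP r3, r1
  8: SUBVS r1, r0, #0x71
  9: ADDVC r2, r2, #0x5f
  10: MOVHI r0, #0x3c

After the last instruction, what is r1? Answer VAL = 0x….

VAL = 0xe8

0: ✓ CMP  NZCV=0000
1: · MOVEQ
2: ✓ ADDGT  r4←0x2e
3: ✓ ADDPL  r3←0xe5
4: ✓ CMP  NZCV=0000
5: ✓ MOVGE  r0←0xef
6: ✓ MOVLS  r1←0xe8
7: ✓ CMP  NZCV=1000
8: · SUBVS
9: ✓ ADDVC  r2←0xaf
10: · MOVHI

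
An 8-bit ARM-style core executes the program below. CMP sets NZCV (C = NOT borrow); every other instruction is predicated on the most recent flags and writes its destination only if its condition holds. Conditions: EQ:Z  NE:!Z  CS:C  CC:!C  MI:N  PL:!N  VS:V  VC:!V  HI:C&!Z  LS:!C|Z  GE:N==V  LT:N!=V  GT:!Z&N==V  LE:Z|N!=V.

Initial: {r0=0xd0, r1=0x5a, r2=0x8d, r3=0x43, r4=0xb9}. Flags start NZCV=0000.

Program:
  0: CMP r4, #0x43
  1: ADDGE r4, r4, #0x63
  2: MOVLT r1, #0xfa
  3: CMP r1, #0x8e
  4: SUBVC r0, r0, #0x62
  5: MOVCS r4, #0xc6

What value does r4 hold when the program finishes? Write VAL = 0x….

[0] flags=0011 → (cmp)
[1] flags=0011 GE?F → skip
[2] flags=0011 LT?T → r1=0xfa
[3] flags=0010 → (cmp)
[4] flags=0010 VC?T → r0=0x6e
[5] flags=0010 CS?T → r4=0xc6

VAL = 0xc6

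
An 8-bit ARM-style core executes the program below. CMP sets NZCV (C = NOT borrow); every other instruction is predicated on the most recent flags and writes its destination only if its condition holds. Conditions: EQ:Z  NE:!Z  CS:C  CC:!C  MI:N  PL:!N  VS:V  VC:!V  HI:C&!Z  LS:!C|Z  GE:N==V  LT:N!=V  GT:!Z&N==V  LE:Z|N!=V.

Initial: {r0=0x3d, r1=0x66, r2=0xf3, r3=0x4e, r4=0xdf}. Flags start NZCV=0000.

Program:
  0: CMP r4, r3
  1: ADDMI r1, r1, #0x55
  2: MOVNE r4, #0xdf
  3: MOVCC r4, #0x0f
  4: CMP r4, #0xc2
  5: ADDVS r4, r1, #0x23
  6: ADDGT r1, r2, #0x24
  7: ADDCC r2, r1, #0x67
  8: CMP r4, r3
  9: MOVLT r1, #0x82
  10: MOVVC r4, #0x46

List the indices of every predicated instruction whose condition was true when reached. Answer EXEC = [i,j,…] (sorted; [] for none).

[0] flags=1010 → (cmp)
[1] flags=1010 MI?T → r1=0xbb
[2] flags=1010 NE?T → r4=0xdf
[3] flags=1010 CC?F → skip
[4] flags=0010 → (cmp)
[5] flags=0010 VS?F → skip
[6] flags=0010 GT?T → r1=0x17
[7] flags=0010 CC?F → skip
[8] flags=1010 → (cmp)
[9] flags=1010 LT?T → r1=0x82
[10] flags=1010 VC?T → r4=0x46

EXEC = [1,2,6,9,10]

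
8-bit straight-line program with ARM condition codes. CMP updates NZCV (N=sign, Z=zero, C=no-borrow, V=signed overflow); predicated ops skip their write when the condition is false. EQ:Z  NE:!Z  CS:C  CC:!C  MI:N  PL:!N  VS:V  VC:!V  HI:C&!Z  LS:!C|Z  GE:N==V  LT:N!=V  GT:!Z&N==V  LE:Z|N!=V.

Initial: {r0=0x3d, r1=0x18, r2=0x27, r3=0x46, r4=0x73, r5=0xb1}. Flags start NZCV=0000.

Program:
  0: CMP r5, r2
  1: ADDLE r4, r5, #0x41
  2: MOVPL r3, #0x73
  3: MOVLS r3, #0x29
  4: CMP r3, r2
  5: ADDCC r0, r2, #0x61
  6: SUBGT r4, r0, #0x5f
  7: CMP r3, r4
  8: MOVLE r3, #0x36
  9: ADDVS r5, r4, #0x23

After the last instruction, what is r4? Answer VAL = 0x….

VAL = 0xde

0: ✓ CMP  NZCV=1010
1: ✓ ADDLE  r4←0xf2
2: · MOVPL
3: · MOVLS
4: ✓ CMP  NZCV=0010
5: · ADDCC
6: ✓ SUBGT  r4←0xde
7: ✓ CMP  NZCV=0000
8: · MOVLE
9: · ADDVS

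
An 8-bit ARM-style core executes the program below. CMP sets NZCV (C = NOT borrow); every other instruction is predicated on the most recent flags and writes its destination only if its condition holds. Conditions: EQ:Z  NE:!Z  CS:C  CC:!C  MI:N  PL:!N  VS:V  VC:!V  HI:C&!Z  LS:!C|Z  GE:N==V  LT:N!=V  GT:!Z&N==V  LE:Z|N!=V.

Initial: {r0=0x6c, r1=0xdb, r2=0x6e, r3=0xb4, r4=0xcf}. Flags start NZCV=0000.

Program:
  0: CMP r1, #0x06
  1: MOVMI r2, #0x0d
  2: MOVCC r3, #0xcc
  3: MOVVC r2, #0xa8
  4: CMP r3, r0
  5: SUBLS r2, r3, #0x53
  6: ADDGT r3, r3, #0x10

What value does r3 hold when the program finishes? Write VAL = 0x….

VAL = 0xb4

[0] flags=1010 → (cmp)
[1] flags=1010 MI?T → r2=0x0d
[2] flags=1010 CC?F → skip
[3] flags=1010 VC?T → r2=0xa8
[4] flags=0011 → (cmp)
[5] flags=0011 LS?F → skip
[6] flags=0011 GT?F → skip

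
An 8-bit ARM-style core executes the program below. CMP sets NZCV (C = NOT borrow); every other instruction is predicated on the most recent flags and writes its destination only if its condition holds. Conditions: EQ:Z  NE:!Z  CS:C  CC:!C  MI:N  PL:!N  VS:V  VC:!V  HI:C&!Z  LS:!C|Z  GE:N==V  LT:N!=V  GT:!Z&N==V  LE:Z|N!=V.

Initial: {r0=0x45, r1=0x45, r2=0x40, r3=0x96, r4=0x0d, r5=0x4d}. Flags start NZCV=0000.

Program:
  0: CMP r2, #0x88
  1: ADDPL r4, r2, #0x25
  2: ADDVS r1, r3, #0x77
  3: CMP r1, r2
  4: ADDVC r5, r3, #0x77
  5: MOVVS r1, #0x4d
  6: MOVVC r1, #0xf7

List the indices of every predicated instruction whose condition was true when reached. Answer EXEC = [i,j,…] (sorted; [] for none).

0: ✓ CMP  NZCV=1001
1: · ADDPL
2: ✓ ADDVS  r1←0x0d
3: ✓ CMP  NZCV=1000
4: ✓ ADDVC  r5←0x0d
5: · MOVVS
6: ✓ MOVVC  r1←0xf7

EXEC = [2,4,6]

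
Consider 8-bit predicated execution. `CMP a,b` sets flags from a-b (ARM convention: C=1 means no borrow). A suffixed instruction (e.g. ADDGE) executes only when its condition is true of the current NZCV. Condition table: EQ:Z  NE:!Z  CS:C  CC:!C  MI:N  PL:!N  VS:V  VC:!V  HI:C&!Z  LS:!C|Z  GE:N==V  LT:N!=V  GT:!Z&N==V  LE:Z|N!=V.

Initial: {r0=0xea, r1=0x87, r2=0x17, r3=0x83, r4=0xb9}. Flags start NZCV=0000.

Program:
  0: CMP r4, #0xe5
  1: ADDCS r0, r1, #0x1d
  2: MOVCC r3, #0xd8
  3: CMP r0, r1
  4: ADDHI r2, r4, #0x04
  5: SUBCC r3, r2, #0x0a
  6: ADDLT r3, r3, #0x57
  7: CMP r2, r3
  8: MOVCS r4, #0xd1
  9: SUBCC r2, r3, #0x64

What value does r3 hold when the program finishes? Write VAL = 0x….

0: ✓ CMP  NZCV=1000
1: · ADDCS
2: ✓ MOVCC  r3←0xd8
3: ✓ CMP  NZCV=0010
4: ✓ ADDHI  r2←0xbd
5: · SUBCC
6: · ADDLT
7: ✓ CMP  NZCV=1000
8: · MOVCS
9: ✓ SUBCC  r2←0x74

VAL = 0xd8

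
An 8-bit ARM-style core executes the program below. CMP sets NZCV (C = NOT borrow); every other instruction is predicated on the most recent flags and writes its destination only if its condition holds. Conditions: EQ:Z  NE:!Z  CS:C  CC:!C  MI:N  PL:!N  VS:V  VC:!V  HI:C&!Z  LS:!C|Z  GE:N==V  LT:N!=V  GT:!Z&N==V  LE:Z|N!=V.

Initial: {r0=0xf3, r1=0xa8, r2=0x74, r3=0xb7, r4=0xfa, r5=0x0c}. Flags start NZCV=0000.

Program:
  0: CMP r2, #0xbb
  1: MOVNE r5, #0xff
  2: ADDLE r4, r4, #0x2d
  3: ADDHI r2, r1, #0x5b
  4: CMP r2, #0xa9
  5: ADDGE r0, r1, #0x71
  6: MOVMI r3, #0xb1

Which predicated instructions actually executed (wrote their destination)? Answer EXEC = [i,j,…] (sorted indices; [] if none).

[0] flags=1001 → (cmp)
[1] flags=1001 NE?T → r5=0xff
[2] flags=1001 LE?F → skip
[3] flags=1001 HI?F → skip
[4] flags=1001 → (cmp)
[5] flags=1001 GE?T → r0=0x19
[6] flags=1001 MI?T → r3=0xb1

EXEC = [1,5,6]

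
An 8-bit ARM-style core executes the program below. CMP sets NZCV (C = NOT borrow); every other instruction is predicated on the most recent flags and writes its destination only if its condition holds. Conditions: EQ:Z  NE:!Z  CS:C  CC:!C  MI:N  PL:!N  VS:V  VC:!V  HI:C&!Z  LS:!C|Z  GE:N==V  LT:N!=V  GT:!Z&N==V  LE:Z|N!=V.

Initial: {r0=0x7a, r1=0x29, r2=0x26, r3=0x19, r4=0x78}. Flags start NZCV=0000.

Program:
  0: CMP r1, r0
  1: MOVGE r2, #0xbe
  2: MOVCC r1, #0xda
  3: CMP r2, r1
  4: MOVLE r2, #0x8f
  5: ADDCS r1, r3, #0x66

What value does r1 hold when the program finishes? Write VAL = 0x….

[0] flags=1000 → (cmp)
[1] flags=1000 GE?F → skip
[2] flags=1000 CC?T → r1=0xda
[3] flags=0000 → (cmp)
[4] flags=0000 LE?F → skip
[5] flags=0000 CS?F → skip

VAL = 0xda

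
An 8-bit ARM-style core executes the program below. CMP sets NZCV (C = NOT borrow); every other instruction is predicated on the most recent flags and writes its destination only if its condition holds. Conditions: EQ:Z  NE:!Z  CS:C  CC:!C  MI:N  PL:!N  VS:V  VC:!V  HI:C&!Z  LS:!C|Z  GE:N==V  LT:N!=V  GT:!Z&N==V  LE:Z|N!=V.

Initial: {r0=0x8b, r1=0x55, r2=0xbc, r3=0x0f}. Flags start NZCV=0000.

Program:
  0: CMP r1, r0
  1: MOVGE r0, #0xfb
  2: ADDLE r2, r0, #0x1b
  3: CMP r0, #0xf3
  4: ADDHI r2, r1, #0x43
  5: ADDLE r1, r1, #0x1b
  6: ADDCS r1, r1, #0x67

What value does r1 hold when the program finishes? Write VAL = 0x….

[0] flags=1001 → (cmp)
[1] flags=1001 GE?T → r0=0xfb
[2] flags=1001 LE?F → skip
[3] flags=0010 → (cmp)
[4] flags=0010 HI?T → r2=0x98
[5] flags=0010 LE?F → skip
[6] flags=0010 CS?T → r1=0xbc

VAL = 0xbc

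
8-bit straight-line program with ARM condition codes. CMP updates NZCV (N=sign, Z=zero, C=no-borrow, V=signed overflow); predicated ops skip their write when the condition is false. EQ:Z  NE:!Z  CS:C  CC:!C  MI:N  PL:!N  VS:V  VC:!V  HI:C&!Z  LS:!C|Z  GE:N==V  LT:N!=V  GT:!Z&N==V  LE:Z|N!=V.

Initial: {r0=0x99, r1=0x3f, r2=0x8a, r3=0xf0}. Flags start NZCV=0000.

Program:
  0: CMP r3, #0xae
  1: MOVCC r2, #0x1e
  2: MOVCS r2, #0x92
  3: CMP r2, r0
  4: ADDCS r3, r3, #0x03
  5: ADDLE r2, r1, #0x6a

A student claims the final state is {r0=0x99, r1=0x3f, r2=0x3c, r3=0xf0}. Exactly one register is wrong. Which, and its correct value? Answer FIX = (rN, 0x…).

[0] flags=0010 → (cmp)
[1] flags=0010 CC?F → skip
[2] flags=0010 CS?T → r2=0x92
[3] flags=1000 → (cmp)
[4] flags=1000 CS?F → skip
[5] flags=1000 LE?T → r2=0xa9

FIX = (r2, 0xa9)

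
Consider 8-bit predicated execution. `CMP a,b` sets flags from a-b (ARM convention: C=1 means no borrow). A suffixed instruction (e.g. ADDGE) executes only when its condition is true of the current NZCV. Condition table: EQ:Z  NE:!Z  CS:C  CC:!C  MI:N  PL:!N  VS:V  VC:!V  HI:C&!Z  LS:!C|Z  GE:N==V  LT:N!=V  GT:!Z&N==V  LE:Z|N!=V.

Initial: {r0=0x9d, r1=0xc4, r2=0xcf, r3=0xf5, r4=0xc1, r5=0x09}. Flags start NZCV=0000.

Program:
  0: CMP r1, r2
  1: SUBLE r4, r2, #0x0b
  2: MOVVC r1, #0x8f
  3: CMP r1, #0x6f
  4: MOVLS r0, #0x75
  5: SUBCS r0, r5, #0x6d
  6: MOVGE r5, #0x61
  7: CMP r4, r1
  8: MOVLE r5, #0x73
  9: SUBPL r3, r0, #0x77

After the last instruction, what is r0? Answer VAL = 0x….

VAL = 0x9c

[0] flags=1000 → (cmp)
[1] flags=1000 LE?T → r4=0xc4
[2] flags=1000 VC?T → r1=0x8f
[3] flags=0011 → (cmp)
[4] flags=0011 LS?F → skip
[5] flags=0011 CS?T → r0=0x9c
[6] flags=0011 GE?F → skip
[7] flags=0010 → (cmp)
[8] flags=0010 LE?F → skip
[9] flags=0010 PL?T → r3=0x25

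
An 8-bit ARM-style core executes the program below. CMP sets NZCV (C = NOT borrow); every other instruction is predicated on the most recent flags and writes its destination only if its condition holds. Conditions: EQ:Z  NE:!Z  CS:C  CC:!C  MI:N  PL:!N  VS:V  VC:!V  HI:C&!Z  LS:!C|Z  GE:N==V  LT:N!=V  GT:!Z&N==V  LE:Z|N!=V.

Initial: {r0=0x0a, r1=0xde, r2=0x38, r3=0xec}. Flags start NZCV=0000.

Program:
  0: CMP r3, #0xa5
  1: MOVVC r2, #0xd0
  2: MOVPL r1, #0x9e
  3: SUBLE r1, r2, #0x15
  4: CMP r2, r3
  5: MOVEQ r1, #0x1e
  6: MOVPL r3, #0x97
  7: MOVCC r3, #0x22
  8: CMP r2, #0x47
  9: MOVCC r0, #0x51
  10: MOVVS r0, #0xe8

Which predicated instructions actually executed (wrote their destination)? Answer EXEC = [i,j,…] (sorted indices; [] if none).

EXEC = [1,2,7]

[0] flags=0010 → (cmp)
[1] flags=0010 VC?T → r2=0xd0
[2] flags=0010 PL?T → r1=0x9e
[3] flags=0010 LE?F → skip
[4] flags=1000 → (cmp)
[5] flags=1000 EQ?F → skip
[6] flags=1000 PL?F → skip
[7] flags=1000 CC?T → r3=0x22
[8] flags=1010 → (cmp)
[9] flags=1010 CC?F → skip
[10] flags=1010 VS?F → skip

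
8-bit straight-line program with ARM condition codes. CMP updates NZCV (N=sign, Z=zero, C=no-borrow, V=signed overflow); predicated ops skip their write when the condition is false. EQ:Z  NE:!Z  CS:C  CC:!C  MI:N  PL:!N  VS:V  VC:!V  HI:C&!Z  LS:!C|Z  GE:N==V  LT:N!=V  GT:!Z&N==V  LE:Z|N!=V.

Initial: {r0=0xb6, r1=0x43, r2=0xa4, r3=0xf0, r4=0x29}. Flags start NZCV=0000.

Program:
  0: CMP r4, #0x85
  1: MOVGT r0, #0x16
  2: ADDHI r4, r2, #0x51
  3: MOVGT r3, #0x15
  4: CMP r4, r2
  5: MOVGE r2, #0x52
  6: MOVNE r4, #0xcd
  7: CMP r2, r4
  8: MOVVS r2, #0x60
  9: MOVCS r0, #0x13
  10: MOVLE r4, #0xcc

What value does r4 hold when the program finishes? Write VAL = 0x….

0: ✓ CMP  NZCV=1001
1: ✓ MOVGT  r0←0x16
2: · ADDHI
3: ✓ MOVGT  r3←0x15
4: ✓ CMP  NZCV=1001
5: ✓ MOVGE  r2←0x52
6: ✓ MOVNE  r4←0xcd
7: ✓ CMP  NZCV=1001
8: ✓ MOVVS  r2←0x60
9: · MOVCS
10: · MOVLE

VAL = 0xcd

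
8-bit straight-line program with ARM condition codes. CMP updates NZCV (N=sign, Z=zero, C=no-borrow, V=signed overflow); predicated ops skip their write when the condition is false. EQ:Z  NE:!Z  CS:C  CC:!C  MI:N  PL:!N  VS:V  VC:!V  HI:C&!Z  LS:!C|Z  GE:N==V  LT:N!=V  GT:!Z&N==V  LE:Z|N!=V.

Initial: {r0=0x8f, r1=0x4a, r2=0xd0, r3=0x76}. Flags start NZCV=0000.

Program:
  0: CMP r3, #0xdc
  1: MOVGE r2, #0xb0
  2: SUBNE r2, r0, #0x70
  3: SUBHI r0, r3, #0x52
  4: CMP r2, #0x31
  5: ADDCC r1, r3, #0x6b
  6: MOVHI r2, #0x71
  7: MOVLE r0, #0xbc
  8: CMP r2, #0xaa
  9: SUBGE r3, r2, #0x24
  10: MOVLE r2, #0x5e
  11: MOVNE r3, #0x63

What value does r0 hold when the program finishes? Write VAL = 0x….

0: ✓ CMP  NZCV=1001
1: ✓ MOVGE  r2←0xb0
2: ✓ SUBNE  r2←0x1f
3: · SUBHI
4: ✓ CMP  NZCV=1000
5: ✓ ADDCC  r1←0xe1
6: · MOVHI
7: ✓ MOVLE  r0←0xbc
8: ✓ CMP  NZCV=0000
9: ✓ SUBGE  r3←0xfb
10: · MOVLE
11: ✓ MOVNE  r3←0x63

VAL = 0xbc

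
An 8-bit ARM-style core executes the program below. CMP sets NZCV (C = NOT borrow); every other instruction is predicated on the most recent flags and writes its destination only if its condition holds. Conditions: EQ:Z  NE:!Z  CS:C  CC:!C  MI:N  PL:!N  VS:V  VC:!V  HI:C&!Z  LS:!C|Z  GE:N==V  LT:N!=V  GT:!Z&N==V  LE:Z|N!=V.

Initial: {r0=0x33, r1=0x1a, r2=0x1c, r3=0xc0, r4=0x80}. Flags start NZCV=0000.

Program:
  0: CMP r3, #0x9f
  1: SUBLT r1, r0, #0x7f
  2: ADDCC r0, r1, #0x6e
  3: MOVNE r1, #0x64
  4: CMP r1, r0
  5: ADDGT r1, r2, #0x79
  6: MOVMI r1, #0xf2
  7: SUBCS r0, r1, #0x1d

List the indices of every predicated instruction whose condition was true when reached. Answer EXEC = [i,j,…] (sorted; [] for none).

0: ✓ CMP  NZCV=0010
1: · SUBLT
2: · ADDCC
3: ✓ MOVNE  r1←0x64
4: ✓ CMP  NZCV=0010
5: ✓ ADDGT  r1←0x95
6: · MOVMI
7: ✓ SUBCS  r0←0x78

EXEC = [3,5,7]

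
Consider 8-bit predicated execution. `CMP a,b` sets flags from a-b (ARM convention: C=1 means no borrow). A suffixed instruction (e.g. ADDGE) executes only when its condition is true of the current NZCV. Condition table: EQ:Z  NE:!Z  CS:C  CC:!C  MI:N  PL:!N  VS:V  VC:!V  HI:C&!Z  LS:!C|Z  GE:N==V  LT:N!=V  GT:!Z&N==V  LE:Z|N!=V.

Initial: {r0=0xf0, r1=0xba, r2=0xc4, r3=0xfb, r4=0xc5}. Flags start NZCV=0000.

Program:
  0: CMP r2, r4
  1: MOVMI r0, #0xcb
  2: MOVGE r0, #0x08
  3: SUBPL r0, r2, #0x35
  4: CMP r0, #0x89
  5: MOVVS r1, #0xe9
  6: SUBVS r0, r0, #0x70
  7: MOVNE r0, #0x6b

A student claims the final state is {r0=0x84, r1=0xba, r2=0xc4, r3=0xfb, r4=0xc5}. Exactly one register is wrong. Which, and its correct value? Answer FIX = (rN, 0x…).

FIX = (r0, 0x6b)

0: ✓ CMP  NZCV=1000
1: ✓ MOVMI  r0←0xcb
2: · MOVGE
3: · SUBPL
4: ✓ CMP  NZCV=0010
5: · MOVVS
6: · SUBVS
7: ✓ MOVNE  r0←0x6b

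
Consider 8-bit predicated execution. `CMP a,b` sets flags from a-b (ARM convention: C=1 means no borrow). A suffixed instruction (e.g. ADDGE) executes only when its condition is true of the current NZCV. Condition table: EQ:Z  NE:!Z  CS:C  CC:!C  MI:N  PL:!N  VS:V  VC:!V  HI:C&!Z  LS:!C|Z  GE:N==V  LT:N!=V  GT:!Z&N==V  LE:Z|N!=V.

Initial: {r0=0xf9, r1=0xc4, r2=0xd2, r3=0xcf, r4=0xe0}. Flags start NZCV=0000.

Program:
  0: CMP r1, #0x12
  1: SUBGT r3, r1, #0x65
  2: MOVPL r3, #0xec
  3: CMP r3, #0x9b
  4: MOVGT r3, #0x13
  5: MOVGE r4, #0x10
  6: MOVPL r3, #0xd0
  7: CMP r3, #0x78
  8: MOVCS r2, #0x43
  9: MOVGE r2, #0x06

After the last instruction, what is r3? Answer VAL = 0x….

VAL = 0xd0

[0] flags=1010 → (cmp)
[1] flags=1010 GT?F → skip
[2] flags=1010 PL?F → skip
[3] flags=0010 → (cmp)
[4] flags=0010 GT?T → r3=0x13
[5] flags=0010 GE?T → r4=0x10
[6] flags=0010 PL?T → r3=0xd0
[7] flags=0011 → (cmp)
[8] flags=0011 CS?T → r2=0x43
[9] flags=0011 GE?F → skip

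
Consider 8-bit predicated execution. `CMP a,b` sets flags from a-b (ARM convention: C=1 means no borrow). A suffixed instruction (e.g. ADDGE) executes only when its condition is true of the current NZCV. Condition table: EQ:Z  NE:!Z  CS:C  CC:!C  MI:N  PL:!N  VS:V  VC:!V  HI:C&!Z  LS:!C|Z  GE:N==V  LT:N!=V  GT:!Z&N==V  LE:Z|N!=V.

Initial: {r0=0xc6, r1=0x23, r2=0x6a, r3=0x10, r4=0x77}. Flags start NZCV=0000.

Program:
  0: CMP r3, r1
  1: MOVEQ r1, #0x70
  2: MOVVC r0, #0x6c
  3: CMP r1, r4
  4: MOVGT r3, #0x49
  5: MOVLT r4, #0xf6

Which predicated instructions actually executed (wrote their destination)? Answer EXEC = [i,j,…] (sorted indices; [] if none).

EXEC = [2,5]

[0] flags=1000 → (cmp)
[1] flags=1000 EQ?F → skip
[2] flags=1000 VC?T → r0=0x6c
[3] flags=1000 → (cmp)
[4] flags=1000 GT?F → skip
[5] flags=1000 LT?T → r4=0xf6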